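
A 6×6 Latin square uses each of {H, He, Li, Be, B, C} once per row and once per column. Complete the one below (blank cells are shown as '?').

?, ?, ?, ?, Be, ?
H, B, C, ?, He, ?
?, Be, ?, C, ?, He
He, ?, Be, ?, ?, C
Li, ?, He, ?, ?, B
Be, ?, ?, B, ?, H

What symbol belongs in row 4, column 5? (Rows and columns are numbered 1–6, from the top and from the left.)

B

row 1 has {Be}; column 6 has {H,He,B,C} — only Li is left for (r1,c6).
row 2 has {H,He,B,C}; column 6 has {H,He,Li,B,C} — only Be is left for (r2,c6).
row 3 has {He,Be,C}; column 1 has {H,He,Li,Be} — only B is left for (r3,c1).
row 6 has {H,Be,B}; column 3 has {He,Be,C} — only Li is left for (r6,c3).
row 6 has {H,Li,Be,B}; column 5 has {He,Be} — only C is left for (r6,c5).
row 1 has {Li,Be}; column 1 has {H,He,Li,Be,B} — only C is left for (r1,c1).
row 2 has {H,He,Be,B,C}; column 4 has {B,C} — only Li is left for (r2,c4).
row 3 has {He,Be,B,C}; column 3 has {He,Li,Be,C} — only H is left for (r3,c3).
row 3 has {H,He,Be,B,C}; column 5 has {He,Be,C} — only Li is left for (r3,c5).
row 4 has {He,Be,C}; column 4 has {Li,B,C} — only H is left for (r4,c4).
row 4 has {H,He,Be,C}; column 5 has {He,Li,Be,C} — only B is left for (r4,c5).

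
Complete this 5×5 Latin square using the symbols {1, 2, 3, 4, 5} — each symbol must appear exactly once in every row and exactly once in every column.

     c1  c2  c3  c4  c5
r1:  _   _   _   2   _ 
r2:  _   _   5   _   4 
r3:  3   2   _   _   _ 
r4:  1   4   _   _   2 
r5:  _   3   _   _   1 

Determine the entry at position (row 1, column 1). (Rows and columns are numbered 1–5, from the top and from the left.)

(r2,c1) = 2
(r2,c2) = 1
(r2,c4) = 3
(r3,c5) = 5
(r4,c3) = 3
(r4,c4) = 5
(r5,c4) = 4
(r1,c2) = 5
(r1,c5) = 3
(r3,c4) = 1
(r5,c1) = 5
(r5,c3) = 2
(r1,c1) = 4

4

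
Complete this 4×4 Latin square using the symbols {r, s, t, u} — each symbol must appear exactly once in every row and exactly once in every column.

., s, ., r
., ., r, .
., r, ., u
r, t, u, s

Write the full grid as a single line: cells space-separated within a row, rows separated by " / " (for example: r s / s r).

u s t r / s u r t / t r s u / r t u s

(r1,c3) = t
(r2,c2) = u
(r2,c4) = t
(r3,c3) = s
(r1,c1) = u
(r2,c1) = s
(r3,c1) = t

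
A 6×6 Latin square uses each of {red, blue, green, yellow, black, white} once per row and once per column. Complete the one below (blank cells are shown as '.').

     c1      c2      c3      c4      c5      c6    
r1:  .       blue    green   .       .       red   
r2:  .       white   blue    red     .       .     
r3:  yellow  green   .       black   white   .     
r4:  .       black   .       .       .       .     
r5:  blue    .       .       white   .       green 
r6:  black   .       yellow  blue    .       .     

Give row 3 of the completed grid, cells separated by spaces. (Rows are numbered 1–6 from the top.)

At row 1, column 1: row 1 has {red,blue,green}; column 1 has {blue,yellow,black}; that leaves white.
At row 1, column 4: row 1 has {red,blue,green,white}; column 4 has {red,blue,black,white}; that leaves yellow.
At row 1, column 5: row 1 has {red,blue,green,yellow,white}; column 5 has {white}; that leaves black.
At row 2, column 1: row 2 has {red,blue,white}; column 1 has {blue,yellow,black,white}; that leaves green.
At row 2, column 5: row 2 has {red,blue,green,white}; column 5 has {black,white}; that leaves yellow.
At row 2, column 6: row 2 has {red,blue,green,yellow,white}; column 6 has {red,green}; that leaves black.
At row 3, column 3: row 3 has {green,yellow,black,white}; column 3 has {blue,green,yellow}; that leaves red.
At row 3, column 6: row 3 has {red,green,yellow,black,white}; column 6 has {red,green,black}; that leaves blue.

yellow green red black white blue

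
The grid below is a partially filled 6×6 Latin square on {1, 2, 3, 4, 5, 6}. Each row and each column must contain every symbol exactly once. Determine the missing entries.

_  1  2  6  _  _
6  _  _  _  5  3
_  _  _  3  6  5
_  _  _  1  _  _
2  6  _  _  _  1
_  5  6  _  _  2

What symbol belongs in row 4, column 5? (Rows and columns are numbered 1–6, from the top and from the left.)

(r1,c6) = 4
(r4,c6) = 6
(r6,c4) = 4
(r1,c5) = 3
(r2,c4) = 2
(r5,c4) = 5
(r5,c5) = 4
(r6,c5) = 1
(r1,c1) = 5
(r2,c2) = 4
(r2,c3) = 1
(r3,c2) = 2
(r3,c3) = 4
(r4,c2) = 3
(r4,c3) = 5
(r4,c5) = 2

2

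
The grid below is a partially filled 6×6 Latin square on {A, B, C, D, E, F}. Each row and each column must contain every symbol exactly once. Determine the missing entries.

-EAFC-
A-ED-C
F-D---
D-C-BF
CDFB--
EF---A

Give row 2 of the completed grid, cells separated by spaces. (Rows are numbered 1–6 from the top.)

A B E D F C

(r1,c1): row 1 has {A,C,E,F}; column 1 has {A,C,D,E,F}, so it must be B.
(r1,c6): row 1 has {A,B,C,E,F}; column 6 has {A,C,F}, so it must be D.
(r2,c2): row 2 has {A,C,D,E}; column 2 has {D,E,F}, so it must be B.
(r2,c5): row 2 has {A,B,C,D,E}; column 5 has {B,C}, so it must be F.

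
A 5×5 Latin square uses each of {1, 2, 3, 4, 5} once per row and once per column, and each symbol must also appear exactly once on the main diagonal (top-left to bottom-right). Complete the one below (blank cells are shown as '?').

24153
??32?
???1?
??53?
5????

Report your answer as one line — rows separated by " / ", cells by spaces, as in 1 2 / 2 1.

2 4 1 5 3 / 1 5 3 2 4 / 3 2 4 1 5 / 4 1 5 3 2 / 5 3 2 4 1

(r3,c3): row 3 has {1}; column 3 has {1,3,5}; the diagonal has {2,3}, so it must be 4.
(r5,c3): row 5 has {5}; column 3 has {1,3,4,5}, so it must be 2.
(r5,c4): row 5 has {2,5}; column 4 has {1,2,3,5}, so it must be 4.
(r5,c5): row 5 has {2,4,5}; column 5 has {3}; the diagonal has {2,3,4}, so it must be 1.
(r2,c2): row 2 has {2,3}; column 2 has {4}; the diagonal has {1,2,3,4}, so it must be 5.
(r2,c5): row 2 has {2,3,5}; column 5 has {1,3}, so it must be 4.
(r3,c1): row 3 has {1,4}; column 1 has {2,5}, so it must be 3.
(r3,c2): row 3 has {1,3,4}; column 2 has {4,5}, so it must be 2.
(r3,c5): row 3 has {1,2,3,4}; column 5 has {1,3,4}, so it must be 5.
(r4,c2): row 4 has {3,5}; column 2 has {2,4,5}, so it must be 1.
(r4,c5): row 4 has {1,3,5}; column 5 has {1,3,4,5}, so it must be 2.
(r5,c2): row 5 has {1,2,4,5}; column 2 has {1,2,4,5}, so it must be 3.
(r2,c1): row 2 has {2,3,4,5}; column 1 has {2,3,5}, so it must be 1.
(r4,c1): row 4 has {1,2,3,5}; column 1 has {1,2,3,5}, so it must be 4.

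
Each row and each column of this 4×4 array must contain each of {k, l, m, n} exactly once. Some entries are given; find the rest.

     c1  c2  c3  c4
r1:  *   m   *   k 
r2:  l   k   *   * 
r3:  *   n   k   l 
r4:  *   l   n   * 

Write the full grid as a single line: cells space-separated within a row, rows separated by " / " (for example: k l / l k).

n m l k / l k m n / m n k l / k l n m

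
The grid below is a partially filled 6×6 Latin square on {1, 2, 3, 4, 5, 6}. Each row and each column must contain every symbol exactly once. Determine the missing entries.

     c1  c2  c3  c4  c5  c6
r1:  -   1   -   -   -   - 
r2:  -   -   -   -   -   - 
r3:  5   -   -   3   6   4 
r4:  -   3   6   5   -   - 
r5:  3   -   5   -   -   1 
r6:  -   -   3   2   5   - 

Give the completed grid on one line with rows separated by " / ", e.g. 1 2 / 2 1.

2 1 4 6 3 5 / 6 5 2 1 4 3 / 5 2 1 3 6 4 / 4 3 6 5 1 2 / 3 6 5 4 2 1 / 1 4 3 2 5 6

row 3 has {3,4,5,6}; column 2 has {1,3} — only 2 is left for (r3,c2).
row 3 has {2,3,4,5,6}; column 3 has {3,5,6} — only 1 is left for (r3,c3).
row 4 has {3,5,6}; column 6 has {1,4} — only 2 is left for (r4,c6).
row 6 has {2,3,5}; column 6 has {1,2,4} — only 6 is left for (r6,c6).
row 6 has {2,3,5,6}; column 2 has {1,2,3} — only 4 is left for (r6,c2).
row 5 has {1,3,5}; column 2 has {1,2,3,4} — only 6 is left for (r5,c2).
row 5 has {1,3,5,6}; column 4 has {2,3,5} — only 4 is left for (r5,c4).
row 5 has {1,3,4,5,6}; column 5 has {5,6} — only 2 is left for (r5,c5).
row 6 has {2,3,4,5,6}; column 1 has {3,5} — only 1 is left for (r6,c1).
row 1 has {1}; column 4 has {2,3,4,5} — only 6 is left for (r1,c4).
row 2 is empty so far; column 2 has {1,2,3,4,6} — only 5 is left for (r2,c2).
row 2 has {5}; column 4 has {2,3,4,5,6} — only 1 is left for (r2,c4).
row 2 has {1,5}; column 6 has {1,2,4,6} — only 3 is left for (r2,c6).
row 4 has {2,3,5,6}; column 1 has {1,3,5} — only 4 is left for (r4,c1).
row 4 has {2,3,4,5,6}; column 5 has {2,5,6} — only 1 is left for (r4,c5).
row 1 has {1,6}; column 1 has {1,3,4,5} — only 2 is left for (r1,c1).
row 1 has {1,2,6}; column 3 has {1,3,5,6} — only 4 is left for (r1,c3).
row 1 has {1,2,4,6}; column 5 has {1,2,5,6} — only 3 is left for (r1,c5).
row 1 has {1,2,3,4,6}; column 6 has {1,2,3,4,6} — only 5 is left for (r1,c6).
row 2 has {1,3,5}; column 1 has {1,2,3,4,5} — only 6 is left for (r2,c1).
row 2 has {1,3,5,6}; column 3 has {1,3,4,5,6} — only 2 is left for (r2,c3).
row 2 has {1,2,3,5,6}; column 5 has {1,2,3,5,6} — only 4 is left for (r2,c5).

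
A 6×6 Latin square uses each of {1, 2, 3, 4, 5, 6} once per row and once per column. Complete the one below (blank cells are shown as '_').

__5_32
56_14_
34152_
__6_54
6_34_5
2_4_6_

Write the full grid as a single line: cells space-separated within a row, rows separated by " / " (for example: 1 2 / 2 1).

(r1,c2) = 1
(r1,c4) = 6
(r2,c3) = 2
(r2,c6) = 3
(r3,c6) = 6
(r4,c1) = 1
(r5,c2) = 2
(r5,c5) = 1
(r6,c4) = 3
(r6,c6) = 1
(r1,c1) = 4
(r4,c2) = 3
(r4,c4) = 2
(r6,c2) = 5

4 1 5 6 3 2 / 5 6 2 1 4 3 / 3 4 1 5 2 6 / 1 3 6 2 5 4 / 6 2 3 4 1 5 / 2 5 4 3 6 1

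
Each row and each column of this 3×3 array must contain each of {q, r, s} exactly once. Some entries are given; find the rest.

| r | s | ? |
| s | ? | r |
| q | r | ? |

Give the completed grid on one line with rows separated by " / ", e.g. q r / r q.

r s q / s q r / q r s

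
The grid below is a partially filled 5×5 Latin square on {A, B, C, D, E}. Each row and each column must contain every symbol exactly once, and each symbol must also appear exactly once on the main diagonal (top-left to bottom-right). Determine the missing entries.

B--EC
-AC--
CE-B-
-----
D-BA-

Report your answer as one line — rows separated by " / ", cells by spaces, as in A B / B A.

B D A E C / E A C D B / C E D B A / A B E C D / D C B A E

(r1,c2) = D
(r1,c3) = A
(r2,c1) = E
(r2,c4) = D
(r2,c5) = B
(r3,c3) = D
(r3,c5) = A
(r4,c1) = A
(r4,c3) = E
(r4,c4) = C
(r4,c5) = D
(r5,c2) = C
(r5,c5) = E
(r4,c2) = B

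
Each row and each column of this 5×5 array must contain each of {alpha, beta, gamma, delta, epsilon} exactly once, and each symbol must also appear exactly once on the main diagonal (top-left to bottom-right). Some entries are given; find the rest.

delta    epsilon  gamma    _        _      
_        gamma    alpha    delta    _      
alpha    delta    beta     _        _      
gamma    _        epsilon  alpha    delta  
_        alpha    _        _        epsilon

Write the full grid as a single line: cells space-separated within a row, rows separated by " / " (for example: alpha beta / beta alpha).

row 1 has {gamma,delta,epsilon}; column 4 has {alpha,delta} — only beta is left for (r1,c4).
row 1 has {beta,gamma,delta,epsilon}; column 5 has {delta,epsilon} — only alpha is left for (r1,c5).
row 2 has {alpha,gamma,delta}; column 5 has {alpha,delta,epsilon} — only beta is left for (r2,c5).
row 3 has {alpha,beta,delta}; column 5 has {alpha,beta,delta,epsilon} — only gamma is left for (r3,c5).
row 4 has {alpha,gamma,delta,epsilon}; column 2 has {alpha,gamma,delta,epsilon} — only beta is left for (r4,c2).
row 5 has {alpha,epsilon}; column 1 has {alpha,gamma,delta} — only beta is left for (r5,c1).
row 5 has {alpha,beta,epsilon}; column 3 has {alpha,beta,gamma,epsilon} — only delta is left for (r5,c3).
row 5 has {alpha,beta,delta,epsilon}; column 4 has {alpha,beta,delta} — only gamma is left for (r5,c4).
row 2 has {alpha,beta,gamma,delta}; column 1 has {alpha,beta,gamma,delta} — only epsilon is left for (r2,c1).
row 3 has {alpha,beta,gamma,delta}; column 4 has {alpha,beta,gamma,delta} — only epsilon is left for (r3,c4).

delta epsilon gamma beta alpha / epsilon gamma alpha delta beta / alpha delta beta epsilon gamma / gamma beta epsilon alpha delta / beta alpha delta gamma epsilon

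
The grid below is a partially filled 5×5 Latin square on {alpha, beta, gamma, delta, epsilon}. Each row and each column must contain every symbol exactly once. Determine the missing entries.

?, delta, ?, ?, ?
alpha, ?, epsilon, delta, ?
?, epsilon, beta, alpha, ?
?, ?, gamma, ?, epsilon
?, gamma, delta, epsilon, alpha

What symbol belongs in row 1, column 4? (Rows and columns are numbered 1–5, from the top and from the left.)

(r1,c3) = alpha
(r2,c2) = beta
(r2,c5) = gamma
(r3,c5) = delta
(r4,c2) = alpha
(r4,c4) = beta
(r5,c1) = beta
(r1,c4) = gamma

gamma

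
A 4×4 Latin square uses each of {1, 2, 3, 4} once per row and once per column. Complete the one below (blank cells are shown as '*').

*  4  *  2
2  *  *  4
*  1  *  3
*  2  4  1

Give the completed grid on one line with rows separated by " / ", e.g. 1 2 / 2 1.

1 4 3 2 / 2 3 1 4 / 4 1 2 3 / 3 2 4 1

Cell (r2,c2): row 2 has {2,4}; column 2 has {1,2,4} → 3.
Cell (r2,c3): row 2 has {2,3,4}; column 3 has {4} → 1.
Cell (r3,c1): row 3 has {1,3}; column 1 has {2} → 4.
Cell (r3,c3): row 3 has {1,3,4}; column 3 has {1,4} → 2.
Cell (r4,c1): row 4 has {1,2,4}; column 1 has {2,4} → 3.
Cell (r1,c1): row 1 has {2,4}; column 1 has {2,3,4} → 1.
Cell (r1,c3): row 1 has {1,2,4}; column 3 has {1,2,4} → 3.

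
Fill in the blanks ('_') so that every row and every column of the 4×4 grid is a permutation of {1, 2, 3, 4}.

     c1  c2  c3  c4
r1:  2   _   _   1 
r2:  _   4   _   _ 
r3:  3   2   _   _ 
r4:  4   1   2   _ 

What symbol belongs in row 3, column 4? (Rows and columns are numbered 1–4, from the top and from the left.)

4

Cell (r1,c2): row 1 has {1,2}; column 2 has {1,2,4} → 3.
Cell (r1,c3): row 1 has {1,2,3}; column 3 has {2} → 4.
Cell (r2,c1): row 2 has {4}; column 1 has {2,3,4} → 1.
Cell (r2,c3): row 2 has {1,4}; column 3 has {2,4} → 3.
Cell (r2,c4): row 2 has {1,3,4}; column 4 has {1} → 2.
Cell (r3,c3): row 3 has {2,3}; column 3 has {2,3,4} → 1.
Cell (r3,c4): row 3 has {1,2,3}; column 4 has {1,2} → 4.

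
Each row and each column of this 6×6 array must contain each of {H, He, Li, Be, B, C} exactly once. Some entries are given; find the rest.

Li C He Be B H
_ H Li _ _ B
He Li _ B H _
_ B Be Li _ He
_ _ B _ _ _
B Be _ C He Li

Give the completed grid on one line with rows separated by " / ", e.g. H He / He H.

Li C He Be B H / C H Li He Be B / He Li C B H Be / H B Be Li C He / Be He B H Li C / B Be H C He Li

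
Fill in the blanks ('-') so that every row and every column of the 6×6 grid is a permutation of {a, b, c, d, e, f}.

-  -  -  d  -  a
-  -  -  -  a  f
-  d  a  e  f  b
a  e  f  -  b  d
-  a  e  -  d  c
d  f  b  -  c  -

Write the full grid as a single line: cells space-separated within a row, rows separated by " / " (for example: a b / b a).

f b c d e a / e c d b a f / c d a e f b / a e f c b d / b a e f d c / d f b a c e

(r1,c3) = c
(r1,c5) = e
(r2,c3) = d
(r3,c1) = c
(r4,c4) = c
(r6,c4) = a
(r6,c6) = e
(r1,c2) = b
(r2,c2) = c
(r2,c4) = b
(r5,c4) = f
(r1,c1) = f
(r2,c1) = e
(r5,c1) = b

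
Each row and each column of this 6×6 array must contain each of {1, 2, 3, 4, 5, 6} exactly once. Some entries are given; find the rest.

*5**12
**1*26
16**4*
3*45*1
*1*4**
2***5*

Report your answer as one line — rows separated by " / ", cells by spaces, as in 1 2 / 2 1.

4 5 3 6 1 2 / 5 4 1 3 2 6 / 1 6 5 2 4 3 / 3 2 4 5 6 1 / 6 1 2 4 3 5 / 2 3 6 1 5 4

(r2,c4) = 3
(r3,c4) = 2
(r4,c2) = 2
(r4,c5) = 6
(r5,c5) = 3
(r5,c6) = 5
(r1,c4) = 6
(r2,c2) = 4
(r3,c6) = 3
(r5,c1) = 6
(r5,c3) = 2
(r6,c2) = 3
(r6,c3) = 6
(r6,c4) = 1
(r6,c6) = 4
(r1,c1) = 4
(r1,c3) = 3
(r2,c1) = 5
(r3,c3) = 5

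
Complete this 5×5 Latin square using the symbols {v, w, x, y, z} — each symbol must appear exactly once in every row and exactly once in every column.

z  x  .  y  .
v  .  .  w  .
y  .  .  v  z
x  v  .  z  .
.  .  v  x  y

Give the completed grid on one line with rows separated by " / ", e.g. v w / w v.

(r1,c3) = w
(r1,c5) = v
(r2,c5) = x
(r3,c2) = w
(r3,c3) = x
(r4,c3) = y
(r4,c5) = w
(r5,c1) = w
(r5,c2) = z
(r2,c2) = y
(r2,c3) = z

z x w y v / v y z w x / y w x v z / x v y z w / w z v x y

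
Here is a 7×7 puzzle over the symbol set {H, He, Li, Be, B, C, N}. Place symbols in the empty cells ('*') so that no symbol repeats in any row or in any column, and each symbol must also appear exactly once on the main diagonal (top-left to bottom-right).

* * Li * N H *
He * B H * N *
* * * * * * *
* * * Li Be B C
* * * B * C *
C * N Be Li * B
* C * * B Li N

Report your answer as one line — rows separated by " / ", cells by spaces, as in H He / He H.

(r2,c2) = Be
(r2,c5) = C
(r2,c7) = Li
(r6,c6) = He
(r7,c4) = He
(r1,c1) = B
(r1,c2) = He
(r1,c4) = C
(r1,c7) = Be
(r3,c4) = N
(r3,c6) = Be
(r5,c5) = H
(r5,c7) = He
(r6,c2) = H
(r3,c3) = C
(r3,c5) = He
(r3,c7) = H
(r4,c2) = N
(r5,c2) = Li
(r5,c3) = Be
(r7,c3) = H
(r3,c1) = Li
(r3,c2) = B
(r4,c1) = H
(r4,c3) = He
(r5,c1) = N
(r7,c1) = Be

B He Li C N H Be / He Be B H C N Li / Li B C N He Be H / H N He Li Be B C / N Li Be B H C He / C H N Be Li He B / Be C H He B Li N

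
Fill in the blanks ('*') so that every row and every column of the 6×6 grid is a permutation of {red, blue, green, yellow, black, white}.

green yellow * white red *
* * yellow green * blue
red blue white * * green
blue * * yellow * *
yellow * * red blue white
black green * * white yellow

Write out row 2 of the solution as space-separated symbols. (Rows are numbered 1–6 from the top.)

white red yellow green black blue

(r1,c6) = black
(r2,c1) = white
(r2,c5) = black
(r3,c4) = black
(r3,c5) = yellow
(r4,c5) = green
(r4,c6) = red
(r5,c2) = black
(r5,c3) = green
(r6,c4) = blue
(r1,c3) = blue
(r2,c2) = red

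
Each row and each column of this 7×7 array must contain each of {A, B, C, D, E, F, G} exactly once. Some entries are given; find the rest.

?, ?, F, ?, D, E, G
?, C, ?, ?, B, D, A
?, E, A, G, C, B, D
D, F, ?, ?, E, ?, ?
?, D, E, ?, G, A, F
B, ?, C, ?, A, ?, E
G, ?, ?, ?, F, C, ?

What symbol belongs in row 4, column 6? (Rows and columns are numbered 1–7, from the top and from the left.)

G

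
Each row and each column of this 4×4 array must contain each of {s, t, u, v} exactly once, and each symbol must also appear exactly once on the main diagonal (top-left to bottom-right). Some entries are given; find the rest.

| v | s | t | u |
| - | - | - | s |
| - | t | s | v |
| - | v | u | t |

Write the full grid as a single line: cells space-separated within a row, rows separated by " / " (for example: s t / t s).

v s t u / t u v s / u t s v / s v u t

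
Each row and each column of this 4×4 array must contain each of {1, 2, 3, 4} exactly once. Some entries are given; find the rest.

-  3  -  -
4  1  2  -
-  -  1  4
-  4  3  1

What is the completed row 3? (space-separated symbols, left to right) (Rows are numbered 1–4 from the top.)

3 2 1 4

(r1,c3) = 4
(r1,c4) = 2
(r2,c4) = 3
(r3,c2) = 2
(r4,c1) = 2
(r1,c1) = 1
(r3,c1) = 3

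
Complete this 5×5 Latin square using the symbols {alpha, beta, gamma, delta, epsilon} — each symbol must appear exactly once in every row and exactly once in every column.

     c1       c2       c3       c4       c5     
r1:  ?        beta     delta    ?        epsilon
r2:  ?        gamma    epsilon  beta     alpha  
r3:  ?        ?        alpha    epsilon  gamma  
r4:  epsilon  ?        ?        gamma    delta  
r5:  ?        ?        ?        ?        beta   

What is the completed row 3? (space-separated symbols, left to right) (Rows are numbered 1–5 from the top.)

At row 1, column 4: row 1 has {beta,delta,epsilon}; column 4 has {beta,gamma,epsilon}; that leaves alpha.
At row 2, column 1: row 2 has {alpha,beta,gamma,epsilon}; column 1 has {epsilon}; that leaves delta.
At row 3, column 1: row 3 has {alpha,gamma,epsilon}; column 1 has {delta,epsilon}; that leaves beta.
At row 3, column 2: row 3 has {alpha,beta,gamma,epsilon}; column 2 has {beta,gamma}; that leaves delta.

beta delta alpha epsilon gamma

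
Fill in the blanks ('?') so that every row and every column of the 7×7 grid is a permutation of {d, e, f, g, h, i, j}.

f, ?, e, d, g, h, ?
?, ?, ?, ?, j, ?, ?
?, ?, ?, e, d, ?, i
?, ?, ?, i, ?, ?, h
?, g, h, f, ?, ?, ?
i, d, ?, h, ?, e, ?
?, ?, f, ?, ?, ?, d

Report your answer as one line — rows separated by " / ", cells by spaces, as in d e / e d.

(r1,c7) = j
(r2,c4) = g
(r5,c7) = e
(r6,c5) = f
(r6,c7) = g
(r7,c4) = j
(r1,c2) = i
(r2,c7) = f
(r4,c5) = e
(r5,c5) = i
(r6,c3) = j
(r7,c5) = h
(r3,c3) = g
(r4,c3) = d
(r7,c2) = e
(r2,c2) = h
(r2,c3) = i
(r2,c6) = d
(r5,c6) = j
(r7,c1) = g
(r7,c6) = i
(r2,c1) = e
(r3,c6) = f
(r4,c1) = j
(r4,c2) = f
(r4,c6) = g
(r5,c1) = d
(r3,c1) = h
(r3,c2) = j

f i e d g h j / e h i g j d f / h j g e d f i / j f d i e g h / d g h f i j e / i d j h f e g / g e f j h i d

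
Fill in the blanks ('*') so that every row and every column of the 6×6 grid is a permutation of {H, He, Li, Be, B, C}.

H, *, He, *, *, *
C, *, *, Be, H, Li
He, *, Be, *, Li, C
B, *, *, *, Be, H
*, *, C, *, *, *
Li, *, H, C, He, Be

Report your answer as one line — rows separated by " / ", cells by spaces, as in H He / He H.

H Be He Li C B / C He B Be H Li / He H Be B Li C / B C Li He Be H / Be Li C H B He / Li B H C He Be

(r1,c6) = B
(r2,c3) = B
(r4,c3) = Li
(r4,c4) = He
(r5,c1) = Be
(r5,c5) = B
(r5,c6) = He
(r6,c2) = B
(r1,c4) = Li
(r1,c5) = C
(r2,c2) = He
(r3,c2) = H
(r3,c4) = B
(r4,c2) = C
(r5,c2) = Li
(r5,c4) = H
(r1,c2) = Be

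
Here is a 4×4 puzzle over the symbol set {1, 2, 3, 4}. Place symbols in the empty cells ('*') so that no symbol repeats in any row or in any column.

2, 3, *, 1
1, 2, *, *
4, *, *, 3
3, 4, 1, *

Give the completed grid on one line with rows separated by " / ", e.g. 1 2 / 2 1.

2 3 4 1 / 1 2 3 4 / 4 1 2 3 / 3 4 1 2

(r1,c3) = 4
(r2,c3) = 3
(r2,c4) = 4
(r3,c2) = 1
(r3,c3) = 2
(r4,c4) = 2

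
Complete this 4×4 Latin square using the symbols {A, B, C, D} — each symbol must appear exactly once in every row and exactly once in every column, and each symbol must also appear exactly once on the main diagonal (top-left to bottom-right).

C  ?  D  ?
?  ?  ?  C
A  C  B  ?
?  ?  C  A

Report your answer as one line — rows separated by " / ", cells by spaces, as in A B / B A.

row 1 has {C,D}; column 4 has {A,C} — only B is left for (r1,c4).
row 2 has {C}; column 2 has {C}; the diagonal has {A,B,C} — only D is left for (r2,c2).
row 2 has {C,D}; column 3 has {B,C,D} — only A is left for (r2,c3).
row 3 has {A,B,C}; column 4 has {A,B,C} — only D is left for (r3,c4).
row 4 has {A,C}; column 2 has {C,D} — only B is left for (r4,c2).
row 1 has {B,C,D}; column 2 has {B,C,D} — only A is left for (r1,c2).
row 2 has {A,C,D}; column 1 has {A,C} — only B is left for (r2,c1).
row 4 has {A,B,C}; column 1 has {A,B,C} — only D is left for (r4,c1).

C A D B / B D A C / A C B D / D B C A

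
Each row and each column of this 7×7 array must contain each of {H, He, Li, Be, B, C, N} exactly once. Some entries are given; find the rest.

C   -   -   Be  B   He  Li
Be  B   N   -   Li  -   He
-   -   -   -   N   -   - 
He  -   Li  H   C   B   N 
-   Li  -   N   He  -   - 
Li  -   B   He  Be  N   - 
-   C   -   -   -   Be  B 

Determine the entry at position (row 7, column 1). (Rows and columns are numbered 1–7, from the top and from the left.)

(r1,c3) = H
(r2,c4) = C
(r2,c6) = H
(r4,c2) = Be
(r5,c6) = C
(r6,c2) = H
(r6,c7) = C
(r7,c3) = He
(r7,c4) = Li
(r7,c5) = H
(r1,c2) = N
(r3,c2) = He
(r3,c4) = B
(r3,c6) = Li
(r5,c3) = Be
(r5,c7) = H
(r7,c1) = N

N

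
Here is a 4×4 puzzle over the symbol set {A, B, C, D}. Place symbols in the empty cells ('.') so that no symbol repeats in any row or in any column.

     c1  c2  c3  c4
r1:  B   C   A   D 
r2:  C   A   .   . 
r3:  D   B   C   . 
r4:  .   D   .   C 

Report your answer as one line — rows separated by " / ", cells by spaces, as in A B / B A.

B C A D / C A D B / D B C A / A D B C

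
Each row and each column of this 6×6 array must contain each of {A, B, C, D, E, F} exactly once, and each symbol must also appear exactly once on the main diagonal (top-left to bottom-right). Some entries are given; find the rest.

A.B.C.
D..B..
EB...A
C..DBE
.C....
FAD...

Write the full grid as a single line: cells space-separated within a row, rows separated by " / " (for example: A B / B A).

A D B E C F / D E F B A C / E B C F D A / C F A D B E / B C E A F D / F A D C E B

(r4,c2) = F
(r4,c3) = A
(r5,c1) = B
(r6,c5) = E
(r2,c2) = E
(r5,c5) = F
(r5,c6) = D
(r6,c4) = C
(r6,c6) = B
(r1,c2) = D
(r1,c6) = F
(r2,c5) = A
(r2,c6) = C
(r3,c3) = C
(r3,c4) = F
(r3,c5) = D
(r5,c3) = E
(r5,c4) = A
(r1,c4) = E
(r2,c3) = F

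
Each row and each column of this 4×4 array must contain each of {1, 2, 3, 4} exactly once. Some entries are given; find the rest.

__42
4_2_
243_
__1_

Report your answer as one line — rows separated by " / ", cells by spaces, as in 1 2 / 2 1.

1 3 4 2 / 4 1 2 3 / 2 4 3 1 / 3 2 1 4

(r3,c4) = 1
(r4,c1) = 3
(r4,c2) = 2
(r4,c4) = 4
(r1,c1) = 1
(r1,c2) = 3
(r2,c2) = 1
(r2,c4) = 3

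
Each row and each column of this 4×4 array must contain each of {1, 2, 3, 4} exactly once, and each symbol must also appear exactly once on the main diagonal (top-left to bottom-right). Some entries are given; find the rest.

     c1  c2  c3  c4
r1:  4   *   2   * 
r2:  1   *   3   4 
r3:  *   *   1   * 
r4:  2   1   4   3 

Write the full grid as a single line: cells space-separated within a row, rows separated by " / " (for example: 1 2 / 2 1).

4 3 2 1 / 1 2 3 4 / 3 4 1 2 / 2 1 4 3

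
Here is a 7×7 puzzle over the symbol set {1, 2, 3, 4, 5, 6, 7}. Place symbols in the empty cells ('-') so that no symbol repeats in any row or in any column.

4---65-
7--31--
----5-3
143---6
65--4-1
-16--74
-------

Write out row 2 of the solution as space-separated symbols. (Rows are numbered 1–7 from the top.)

7 2 4 3 1 6 5

(r3,c1) = 2
(r4,c6) = 2
(r5,c6) = 3
(r4,c5) = 7
(r4,c4) = 5
(r6,c4) = 2
(r6,c5) = 3
(r7,c5) = 2
(r5,c4) = 7
(r6,c1) = 5
(r7,c1) = 3
(r1,c4) = 1
(r5,c3) = 2
(r1,c3) = 7
(r1,c7) = 2
(r2,c7) = 5
(r7,c7) = 7
(r1,c2) = 3
(r2,c3) = 4
(r2,c6) = 6
(r3,c3) = 1
(r3,c6) = 4
(r7,c2) = 6
(r7,c3) = 5
(r7,c4) = 4
(r7,c6) = 1
(r2,c2) = 2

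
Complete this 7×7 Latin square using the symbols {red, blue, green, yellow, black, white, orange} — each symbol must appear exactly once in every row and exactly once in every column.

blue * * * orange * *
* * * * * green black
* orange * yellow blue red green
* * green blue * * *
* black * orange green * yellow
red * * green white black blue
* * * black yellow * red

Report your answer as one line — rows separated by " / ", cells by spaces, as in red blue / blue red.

(r1,c7) = white
(r2,c5) = red
(r4,c5) = black
(r4,c7) = orange
(r5,c1) = white
(r5,c6) = blue
(r6,c2) = yellow
(r6,c3) = orange
(r1,c4) = red
(r1,c6) = yellow
(r2,c4) = white
(r3,c1) = black
(r3,c3) = white
(r4,c1) = yellow
(r4,c6) = white
(r5,c3) = red
(r7,c3) = blue
(r7,c6) = orange
(r1,c2) = green
(r1,c3) = black
(r2,c1) = orange
(r2,c2) = blue
(r2,c3) = yellow
(r4,c2) = red
(r7,c1) = green
(r7,c2) = white

blue green black red orange yellow white / orange blue yellow white red green black / black orange white yellow blue red green / yellow red green blue black white orange / white black red orange green blue yellow / red yellow orange green white black blue / green white blue black yellow orange red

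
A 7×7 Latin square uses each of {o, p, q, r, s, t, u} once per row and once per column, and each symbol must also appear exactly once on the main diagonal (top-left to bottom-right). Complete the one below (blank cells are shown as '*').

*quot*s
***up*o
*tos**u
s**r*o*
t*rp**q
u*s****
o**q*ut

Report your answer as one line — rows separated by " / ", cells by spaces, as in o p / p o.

p q u o t r s / r s q u p t o / q t o s r p u / s u t r q o p / t o r p u s q / u p s t o q r / o r p q s u t

Cell (r1,c1): row 1 has {o,q,s,t,u}; column 1 has {o,s,t,u}; the diagonal has {o,r,t} → p.
Cell (r1,c6): row 1 has {o,p,q,s,t,u}; column 6 has {o,u} → r.
Cell (r2,c2): row 2 has {o,p,u}; column 2 has {q,t}; the diagonal has {o,p,r,t} → s.
Cell (r4,c7): row 4 has {o,r,s}; column 7 has {o,q,s,t,u} → p.
Cell (r5,c5): row 5 has {p,q,r,t}; column 5 has {p,t}; the diagonal has {o,p,r,s,t} → u.
Cell (r5,c6): row 5 has {p,q,r,t,u}; column 6 has {o,r,u} → s.
Cell (r6,c4): row 6 has {s,u}; column 4 has {o,p,q,r,s,u} → t.
Cell (r6,c6): row 6 has {s,t,u}; column 6 has {o,r,s,u}; the diagonal has {o,p,r,s,t,u} → q.
Cell (r6,c7): row 6 has {q,s,t,u}; column 7 has {o,p,q,s,t,u} → r.
Cell (r7,c3): row 7 has {o,q,t,u}; column 3 has {o,r,s,u} → p.
Cell (r2,c6): row 2 has {o,p,s,u}; column 6 has {o,q,r,s,u} → t.
Cell (r3,c6): row 3 has {o,s,t,u}; column 6 has {o,q,r,s,t,u} → p.
Cell (r4,c2): row 4 has {o,p,r,s}; column 2 has {q,s,t} → u.
Cell (r4,c5): row 4 has {o,p,r,s,u}; column 5 has {p,t,u} → q.
Cell (r5,c2): row 5 has {p,q,r,s,t,u}; column 2 has {q,s,t,u} → o.
Cell (r6,c2): row 6 has {q,r,s,t,u}; column 2 has {o,q,s,t,u} → p.
Cell (r6,c5): row 6 has {p,q,r,s,t,u}; column 5 has {p,q,t,u} → o.
Cell (r7,c2): row 7 has {o,p,q,t,u}; column 2 has {o,p,q,s,t,u} → r.
Cell (r7,c5): row 7 has {o,p,q,r,t,u}; column 5 has {o,p,q,t,u} → s.
Cell (r2,c3): row 2 has {o,p,s,t,u}; column 3 has {o,p,r,s,u} → q.
Cell (r3,c5): row 3 has {o,p,s,t,u}; column 5 has {o,p,q,s,t,u} → r.
Cell (r4,c3): row 4 has {o,p,q,r,s,u}; column 3 has {o,p,q,r,s,u} → t.
Cell (r2,c1): row 2 has {o,p,q,s,t,u}; column 1 has {o,p,s,t,u} → r.
Cell (r3,c1): row 3 has {o,p,r,s,t,u}; column 1 has {o,p,r,s,t,u} → q.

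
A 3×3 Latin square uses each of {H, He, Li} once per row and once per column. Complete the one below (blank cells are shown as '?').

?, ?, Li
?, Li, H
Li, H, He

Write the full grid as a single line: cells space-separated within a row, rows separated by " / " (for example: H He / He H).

At row 1, column 2: row 1 has {Li}; column 2 has {H,Li}; that leaves He.
At row 2, column 1: row 2 has {H,Li}; column 1 has {Li}; that leaves He.
At row 1, column 1: row 1 has {He,Li}; column 1 has {He,Li}; that leaves H.

H He Li / He Li H / Li H He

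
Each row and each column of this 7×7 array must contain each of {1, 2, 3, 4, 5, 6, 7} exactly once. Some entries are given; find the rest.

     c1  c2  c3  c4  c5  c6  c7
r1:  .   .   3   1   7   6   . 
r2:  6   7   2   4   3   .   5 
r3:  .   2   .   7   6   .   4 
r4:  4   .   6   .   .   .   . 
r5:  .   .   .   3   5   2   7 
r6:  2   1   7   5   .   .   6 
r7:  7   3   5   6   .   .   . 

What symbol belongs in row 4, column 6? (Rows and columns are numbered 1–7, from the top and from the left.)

7

Cell (r1,c1): row 1 has {1,3,6,7}; column 1 has {2,4,6,7} → 5.
Cell (r1,c2): row 1 has {1,3,5,6,7}; column 2 has {1,2,3,7} → 4.
Cell (r1,c7): row 1 has {1,3,4,5,6,7}; column 7 has {4,5,6,7} → 2.
Cell (r2,c6): row 2 has {2,3,4,5,6,7}; column 6 has {2,6} → 1.
Cell (r3,c3): row 3 has {2,4,6,7}; column 3 has {2,3,5,6,7} → 1.
Cell (r4,c2): row 4 has {4,6}; column 2 has {1,2,3,4,7} → 5.
Cell (r4,c4): row 4 has {4,5,6}; column 4 has {1,3,4,5,6,7} → 2.
Cell (r4,c5): row 4 has {2,4,5,6}; column 5 has {3,5,6,7} → 1.
Cell (r4,c7): row 4 has {1,2,4,5,6}; column 7 has {2,4,5,6,7} → 3.
Cell (r5,c1): row 5 has {2,3,5,7}; column 1 has {2,4,5,6,7} → 1.
Cell (r5,c2): row 5 has {1,2,3,5,7}; column 2 has {1,2,3,4,5,7} → 6.
Cell (r5,c3): row 5 has {1,2,3,5,6,7}; column 3 has {1,2,3,5,6,7} → 4.
Cell (r6,c5): row 6 has {1,2,5,6,7}; column 5 has {1,3,5,6,7} → 4.
Cell (r6,c6): row 6 has {1,2,4,5,6,7}; column 6 has {1,2,6} → 3.
Cell (r7,c5): row 7 has {3,5,6,7}; column 5 has {1,3,4,5,6,7} → 2.
Cell (r7,c6): row 7 has {2,3,5,6,7}; column 6 has {1,2,3,6} → 4.
Cell (r7,c7): row 7 has {2,3,4,5,6,7}; column 7 has {2,3,4,5,6,7} → 1.
Cell (r3,c1): row 3 has {1,2,4,6,7}; column 1 has {1,2,4,5,6,7} → 3.
Cell (r3,c6): row 3 has {1,2,3,4,6,7}; column 6 has {1,2,3,4,6} → 5.
Cell (r4,c6): row 4 has {1,2,3,4,5,6}; column 6 has {1,2,3,4,5,6} → 7.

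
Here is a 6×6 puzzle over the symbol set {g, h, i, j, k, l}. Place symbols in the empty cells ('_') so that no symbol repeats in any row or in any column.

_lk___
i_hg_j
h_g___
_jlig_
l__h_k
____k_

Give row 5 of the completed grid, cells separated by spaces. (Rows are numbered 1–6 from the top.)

(r1,c4): row 1 has {k,l}; column 4 has {g,h,i}, so it must be j.
(r2,c2): row 2 has {g,h,i,j}; column 2 has {j,l}, so it must be k.
(r2,c5): row 2 has {g,h,i,j,k}; column 5 has {g,k}, so it must be l.
(r3,c2): row 3 has {g,h}; column 2 has {j,k,l}, so it must be i.
(r3,c5): row 3 has {g,h,i}; column 5 has {g,k,l}, so it must be j.
(r3,c6): row 3 has {g,h,i,j}; column 6 has {j,k}, so it must be l.
(r4,c1): row 4 has {g,i,j,l}; column 1 has {h,i,l}, so it must be k.
(r4,c6): row 4 has {g,i,j,k,l}; column 6 has {j,k,l}, so it must be h.
(r5,c2): row 5 has {h,k,l}; column 2 has {i,j,k,l}, so it must be g.
(r5,c5): row 5 has {g,h,k,l}; column 5 has {g,j,k,l}, so it must be i.
(r6,c2): row 6 has {k}; column 2 has {g,i,j,k,l}, so it must be h.
(r6,c4): row 6 has {h,k}; column 4 has {g,h,i,j}, so it must be l.
(r1,c1): row 1 has {j,k,l}; column 1 has {h,i,k,l}, so it must be g.
(r1,c5): row 1 has {g,j,k,l}; column 5 has {g,i,j,k,l}, so it must be h.
(r1,c6): row 1 has {g,h,j,k,l}; column 6 has {h,j,k,l}, so it must be i.
(r3,c4): row 3 has {g,h,i,j,l}; column 4 has {g,h,i,j,l}, so it must be k.
(r5,c3): row 5 has {g,h,i,k,l}; column 3 has {g,h,k,l}, so it must be j.

l g j h i k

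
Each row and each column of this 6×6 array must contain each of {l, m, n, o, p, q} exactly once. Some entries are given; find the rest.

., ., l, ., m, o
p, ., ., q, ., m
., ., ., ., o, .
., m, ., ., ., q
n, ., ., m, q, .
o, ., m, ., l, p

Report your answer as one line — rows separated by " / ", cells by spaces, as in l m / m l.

q n l p m o / p l o q n m / m p q l o n / l m n o p q / n o p m q l / o q m n l p

(r1,c1) = q
(r2,c5) = n
(r4,c1) = l
(r4,c5) = p
(r5,c6) = l
(r6,c4) = n
(r1,c4) = p
(r2,c3) = o
(r3,c1) = m
(r3,c4) = l
(r3,c6) = n
(r4,c3) = n
(r4,c4) = o
(r5,c3) = p
(r6,c2) = q
(r1,c2) = n
(r2,c2) = l
(r3,c2) = p
(r3,c3) = q
(r5,c2) = o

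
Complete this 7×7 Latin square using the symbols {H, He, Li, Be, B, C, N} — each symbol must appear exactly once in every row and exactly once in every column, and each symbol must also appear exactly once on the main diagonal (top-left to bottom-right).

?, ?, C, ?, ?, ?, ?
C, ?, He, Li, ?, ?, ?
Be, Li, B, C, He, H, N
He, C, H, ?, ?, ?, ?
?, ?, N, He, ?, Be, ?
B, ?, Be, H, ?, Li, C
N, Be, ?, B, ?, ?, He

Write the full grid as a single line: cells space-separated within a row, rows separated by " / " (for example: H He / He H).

H B C N Li He Be / C N He Li Be B H / Be Li B C He H N / He C H Be B N Li / Li H N He C Be B / B He Be H N Li C / N Be Li B H C He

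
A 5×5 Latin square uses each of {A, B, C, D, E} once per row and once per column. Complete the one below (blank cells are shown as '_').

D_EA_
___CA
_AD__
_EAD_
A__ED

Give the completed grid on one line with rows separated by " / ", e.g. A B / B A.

D C E A B / E D B C A / C A D B E / B E A D C / A B C E D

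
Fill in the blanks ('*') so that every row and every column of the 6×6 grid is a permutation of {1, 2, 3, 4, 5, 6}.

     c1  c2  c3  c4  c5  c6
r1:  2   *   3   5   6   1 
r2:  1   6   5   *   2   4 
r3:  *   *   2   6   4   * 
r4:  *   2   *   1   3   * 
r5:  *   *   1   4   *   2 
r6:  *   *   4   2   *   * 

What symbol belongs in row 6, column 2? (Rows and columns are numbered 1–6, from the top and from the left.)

5

(r1,c2) = 4
(r2,c4) = 3
(r4,c3) = 6
(r4,c6) = 5
(r5,c5) = 5
(r6,c5) = 1
(r3,c6) = 3
(r4,c1) = 4
(r5,c2) = 3
(r6,c2) = 5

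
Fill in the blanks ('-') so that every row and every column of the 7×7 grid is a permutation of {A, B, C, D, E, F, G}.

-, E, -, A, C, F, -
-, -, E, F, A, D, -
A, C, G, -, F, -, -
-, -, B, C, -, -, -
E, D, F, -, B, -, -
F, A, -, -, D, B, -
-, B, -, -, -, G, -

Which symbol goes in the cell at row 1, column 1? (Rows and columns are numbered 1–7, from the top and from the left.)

G

(r1,c3) = D
(r2,c2) = G
(r3,c6) = E
(r4,c2) = F
(r4,c6) = A
(r5,c4) = G
(r5,c6) = C
(r5,c7) = A
(r6,c3) = C
(r6,c4) = E
(r6,c7) = G
(r7,c3) = A
(r7,c4) = D
(r7,c5) = E
(r1,c7) = B
(r2,c7) = C
(r3,c4) = B
(r3,c7) = D
(r4,c5) = G
(r4,c7) = E
(r7,c1) = C
(r7,c7) = F
(r1,c1) = G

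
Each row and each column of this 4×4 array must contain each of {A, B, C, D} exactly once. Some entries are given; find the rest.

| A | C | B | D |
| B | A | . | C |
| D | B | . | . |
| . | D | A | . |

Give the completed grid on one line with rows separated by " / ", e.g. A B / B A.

(r2,c3) = D
(r3,c3) = C
(r3,c4) = A
(r4,c1) = C
(r4,c4) = B

A C B D / B A D C / D B C A / C D A B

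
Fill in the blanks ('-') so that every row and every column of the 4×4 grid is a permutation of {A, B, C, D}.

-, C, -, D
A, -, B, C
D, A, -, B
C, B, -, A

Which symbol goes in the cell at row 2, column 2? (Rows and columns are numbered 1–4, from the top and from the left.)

row 1 has {C,D}; column 1 has {A,C,D} — only B is left for (r1,c1).
row 1 has {B,C,D}; column 3 has {B} — only A is left for (r1,c3).
row 2 has {A,B,C}; column 2 has {A,B,C} — only D is left for (r2,c2).

D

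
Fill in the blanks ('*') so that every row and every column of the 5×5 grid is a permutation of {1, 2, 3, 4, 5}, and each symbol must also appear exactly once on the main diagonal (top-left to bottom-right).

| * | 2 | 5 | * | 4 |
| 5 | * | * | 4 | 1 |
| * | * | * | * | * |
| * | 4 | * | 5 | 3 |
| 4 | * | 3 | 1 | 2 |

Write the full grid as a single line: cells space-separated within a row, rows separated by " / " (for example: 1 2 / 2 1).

row 1 has {2,4,5}; column 4 has {1,4,5} — only 3 is left for (r1,c4).
row 2 has {1,4,5}; column 2 has {2,4}; the diagonal has {2,5} — only 3 is left for (r2,c2).
row 2 has {1,3,4,5}; column 3 has {3,5} — only 2 is left for (r2,c3).
row 3 is empty so far; column 4 has {1,3,4,5} — only 2 is left for (r3,c4).
row 3 has {2}; column 5 has {1,2,3,4} — only 5 is left for (r3,c5).
row 4 has {3,4,5}; column 3 has {2,3,5} — only 1 is left for (r4,c3).
row 5 has {1,2,3,4}; column 2 has {2,3,4} — only 5 is left for (r5,c2).
row 1 has {2,3,4,5}; column 1 has {4,5}; the diagonal has {2,3,5} — only 1 is left for (r1,c1).
row 3 has {2,5}; column 1 has {1,4,5} — only 3 is left for (r3,c1).
row 3 has {2,3,5}; column 2 has {2,3,4,5} — only 1 is left for (r3,c2).
row 3 has {1,2,3,5}; column 3 has {1,2,3,5}; the diagonal has {1,2,3,5} — only 4 is left for (r3,c3).
row 4 has {1,3,4,5}; column 1 has {1,3,4,5} — only 2 is left for (r4,c1).

1 2 5 3 4 / 5 3 2 4 1 / 3 1 4 2 5 / 2 4 1 5 3 / 4 5 3 1 2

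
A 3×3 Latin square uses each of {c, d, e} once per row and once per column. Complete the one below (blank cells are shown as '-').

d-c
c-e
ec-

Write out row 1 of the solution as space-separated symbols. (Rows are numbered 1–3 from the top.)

d e c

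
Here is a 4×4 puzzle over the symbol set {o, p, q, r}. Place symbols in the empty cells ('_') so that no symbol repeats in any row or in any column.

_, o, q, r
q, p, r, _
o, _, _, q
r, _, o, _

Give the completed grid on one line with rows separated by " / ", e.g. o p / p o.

(r1,c1) = p
(r2,c4) = o
(r3,c2) = r
(r3,c3) = p
(r4,c2) = q
(r4,c4) = p

p o q r / q p r o / o r p q / r q o p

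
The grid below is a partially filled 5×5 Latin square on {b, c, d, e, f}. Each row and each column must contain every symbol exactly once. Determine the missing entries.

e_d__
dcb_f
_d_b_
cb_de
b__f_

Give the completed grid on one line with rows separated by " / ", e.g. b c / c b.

e f d c b / d c b e f / f d e b c / c b f d e / b e c f d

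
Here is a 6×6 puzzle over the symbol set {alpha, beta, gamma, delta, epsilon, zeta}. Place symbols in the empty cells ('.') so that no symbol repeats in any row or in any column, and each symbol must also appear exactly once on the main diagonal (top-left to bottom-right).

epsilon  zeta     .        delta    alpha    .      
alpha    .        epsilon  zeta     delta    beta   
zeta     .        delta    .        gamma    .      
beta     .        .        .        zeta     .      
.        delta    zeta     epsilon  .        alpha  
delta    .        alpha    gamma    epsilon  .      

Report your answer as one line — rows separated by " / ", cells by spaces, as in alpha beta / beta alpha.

row 1 has {alpha,delta,epsilon,zeta}; column 6 has {alpha,beta} — only gamma is left for (r1,c6).
row 2 has {alpha,beta,delta,epsilon,zeta}; column 2 has {delta,zeta}; the diagonal has {delta,epsilon} — only gamma is left for (r2,c2).
row 3 has {gamma,delta,zeta}; column 6 has {alpha,beta,gamma} — only epsilon is left for (r3,c6).
row 4 has {beta,zeta}; column 3 has {alpha,delta,epsilon,zeta} — only gamma is left for (r4,c3).
row 4 has {beta,gamma,zeta}; column 4 has {gamma,delta,epsilon,zeta}; the diagonal has {gamma,delta,epsilon} — only alpha is left for (r4,c4).
row 4 has {alpha,beta,gamma,zeta}; column 6 has {alpha,beta,gamma,epsilon} — only delta is left for (r4,c6).
row 5 has {alpha,delta,epsilon,zeta}; column 1 has {alpha,beta,delta,epsilon,zeta} — only gamma is left for (r5,c1).
row 5 has {alpha,gamma,delta,epsilon,zeta}; column 5 has {alpha,gamma,delta,epsilon,zeta}; the diagonal has {alpha,gamma,delta,epsilon} — only beta is left for (r5,c5).
row 6 has {alpha,gamma,delta,epsilon}; column 2 has {gamma,delta,zeta} — only beta is left for (r6,c2).
row 6 has {alpha,beta,gamma,delta,epsilon}; column 6 has {alpha,beta,gamma,delta,epsilon}; the diagonal has {alpha,beta,gamma,delta,epsilon} — only zeta is left for (r6,c6).
row 1 has {alpha,gamma,delta,epsilon,zeta}; column 3 has {alpha,gamma,delta,epsilon,zeta} — only beta is left for (r1,c3).
row 3 has {gamma,delta,epsilon,zeta}; column 2 has {beta,gamma,delta,zeta} — only alpha is left for (r3,c2).
row 3 has {alpha,gamma,delta,epsilon,zeta}; column 4 has {alpha,gamma,delta,epsilon,zeta} — only beta is left for (r3,c4).
row 4 has {alpha,beta,gamma,delta,zeta}; column 2 has {alpha,beta,gamma,delta,zeta} — only epsilon is left for (r4,c2).

epsilon zeta beta delta alpha gamma / alpha gamma epsilon zeta delta beta / zeta alpha delta beta gamma epsilon / beta epsilon gamma alpha zeta delta / gamma delta zeta epsilon beta alpha / delta beta alpha gamma epsilon zeta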